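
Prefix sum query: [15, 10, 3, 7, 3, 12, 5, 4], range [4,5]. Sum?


Prefix sums: [0, 15, 25, 28, 35, 38, 50, 55, 59]
Sum[4..5] = prefix[6] - prefix[4] = 50 - 35 = 15


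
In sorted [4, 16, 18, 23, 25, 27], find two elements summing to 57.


Two pointers: lo=0, hi=5
No pair sums to 57


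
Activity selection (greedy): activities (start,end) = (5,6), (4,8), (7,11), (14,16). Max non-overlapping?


Greedy: pick earliest-ending, then skip overlaps.
Selected (3 activities): [(5, 6), (7, 11), (14, 16)]


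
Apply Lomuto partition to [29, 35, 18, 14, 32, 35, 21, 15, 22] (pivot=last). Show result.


Elements <= 22 go left of pivot.
Result: [18, 14, 21, 15, 22, 35, 29, 35, 32], pivot at index 4


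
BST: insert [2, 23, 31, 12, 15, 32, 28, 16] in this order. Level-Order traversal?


Root = 2; build tree by BST insertion.
Level-Order traversal: [2, 23, 12, 31, 15, 28, 32, 16]


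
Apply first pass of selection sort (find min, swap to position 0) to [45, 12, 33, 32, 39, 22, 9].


After one pass: [9, 12, 33, 32, 39, 22, 45]


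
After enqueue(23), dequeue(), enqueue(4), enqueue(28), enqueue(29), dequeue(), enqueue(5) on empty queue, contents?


enqueue(23) -> [23]
dequeue() returns 23 -> []
enqueue(4) -> [4]
enqueue(28) -> [4, 28]
enqueue(29) -> [4, 28, 29]
dequeue() returns 4 -> [28, 29]
enqueue(5) -> [28, 29, 5]
Final queue (front to back): [28, 29, 5]


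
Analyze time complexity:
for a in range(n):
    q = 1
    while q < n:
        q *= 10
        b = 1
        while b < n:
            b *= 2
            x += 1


Per nesting level: O(n) * O(log n) * O(log n) = O(n (log n)^2)
Complexity: O(n (log n)^2)


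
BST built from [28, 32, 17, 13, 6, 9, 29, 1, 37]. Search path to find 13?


BST root = 28
Search for 13: compare at each node
Path: [28, 17, 13]


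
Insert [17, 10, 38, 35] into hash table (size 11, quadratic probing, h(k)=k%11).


Insertions: 17->slot 6; 10->slot 10; 38->slot 5; 35->slot 2
Table: [None, None, 35, None, None, 38, 17, None, None, None, 10]


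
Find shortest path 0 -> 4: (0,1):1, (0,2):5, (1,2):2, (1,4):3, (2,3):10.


Dijkstra from 0:
Distances: {0: 0, 1: 1, 2: 3, 3: 13, 4: 4}
Shortest distance to 4 = 4, path = [0, 1, 4]


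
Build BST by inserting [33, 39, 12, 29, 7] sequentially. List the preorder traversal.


Root = 33; build tree by BST insertion.
Preorder traversal: [33, 12, 7, 29, 39]


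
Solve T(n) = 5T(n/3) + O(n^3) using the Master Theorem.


a=5, b=3, c=3. log_3(5)=1.465 < c=3. Case 3: O(n^c) = O(n^3)
Complexity: O(n^3)


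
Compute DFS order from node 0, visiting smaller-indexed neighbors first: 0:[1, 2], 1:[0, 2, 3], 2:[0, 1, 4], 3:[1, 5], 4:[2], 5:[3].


DFS stack-based: start with [0]
Visit order: [0, 1, 2, 4, 3, 5]


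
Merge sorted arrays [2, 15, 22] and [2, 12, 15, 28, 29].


Compare heads, take smaller each step.
Merged: [2, 2, 12, 15, 15, 22, 28, 29]


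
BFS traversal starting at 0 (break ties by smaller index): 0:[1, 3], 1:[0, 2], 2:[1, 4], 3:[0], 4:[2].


BFS queue: start with [0]
Visit order: [0, 1, 3, 2, 4]


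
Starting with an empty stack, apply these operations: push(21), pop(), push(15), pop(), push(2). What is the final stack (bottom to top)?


push(21) -> [21]
pop() returns 21 -> []
push(15) -> [15]
pop() returns 15 -> []
push(2) -> [2]
Final stack (bottom to top): [2]


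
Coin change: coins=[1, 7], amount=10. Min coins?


dp[0]=0; dp[i]=1+min(dp[i-c] for c in coins)
...dp[5]=5, dp[6]=6, dp[7]=1, dp[8]=2, dp[9]=3, dp[10]=4
Minimum coins for 10 = 4


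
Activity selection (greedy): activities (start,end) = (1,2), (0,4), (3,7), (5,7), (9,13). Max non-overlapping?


Greedy: pick earliest-ending, then skip overlaps.
Selected (3 activities): [(1, 2), (3, 7), (9, 13)]


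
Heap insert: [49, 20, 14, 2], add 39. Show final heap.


Append 39: [49, 20, 14, 2, 39]
Bubble up: swap idx 4(39) with idx 1(20)
Result: [49, 39, 14, 2, 20]


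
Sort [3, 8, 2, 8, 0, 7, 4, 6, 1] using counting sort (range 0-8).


Count array: [1, 1, 1, 1, 1, 0, 1, 1, 2]
Reconstruct: [0, 1, 2, 3, 4, 6, 7, 8, 8]


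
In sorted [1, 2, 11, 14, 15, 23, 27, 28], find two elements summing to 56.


Two pointers: lo=0, hi=7
No pair sums to 56


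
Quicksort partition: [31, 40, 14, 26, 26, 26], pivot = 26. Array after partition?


Elements <= 26 go left of pivot.
Result: [14, 26, 26, 26, 31, 40], pivot at index 3


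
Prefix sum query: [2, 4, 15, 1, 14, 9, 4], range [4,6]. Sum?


Prefix sums: [0, 2, 6, 21, 22, 36, 45, 49]
Sum[4..6] = prefix[7] - prefix[4] = 49 - 22 = 27


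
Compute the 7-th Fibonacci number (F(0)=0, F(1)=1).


F(n)=F(n-1)+F(n-2)
...F(5)=5, F(6)=8, F(7)=13


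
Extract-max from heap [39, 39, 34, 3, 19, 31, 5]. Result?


Max = 39
Replace root with last, heapify down
Resulting heap: [39, 19, 34, 3, 5, 31]


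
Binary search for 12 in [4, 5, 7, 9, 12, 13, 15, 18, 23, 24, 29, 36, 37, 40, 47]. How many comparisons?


Search for 12:
[0,14] mid=7 arr[7]=18
[0,6] mid=3 arr[3]=9
[4,6] mid=5 arr[5]=13
[4,4] mid=4 arr[4]=12
Total: 4 comparisons


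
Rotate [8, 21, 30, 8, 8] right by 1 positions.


Right rotate by 1: [8, 8, 21, 30, 8]


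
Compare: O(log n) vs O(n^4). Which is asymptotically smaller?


logarithmic grows slower than quartic
O(log n) is asymptotically smaller; O(n^4) grows faster


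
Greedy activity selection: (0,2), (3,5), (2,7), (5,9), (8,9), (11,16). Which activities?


Greedy: pick earliest-ending, then skip overlaps.
Selected (4 activities): [(0, 2), (3, 5), (5, 9), (11, 16)]


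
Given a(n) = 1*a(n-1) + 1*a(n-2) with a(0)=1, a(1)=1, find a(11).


Build bottom-up:
...a(9)=55, a(10)=89, a(11)=1*89+1*55=144


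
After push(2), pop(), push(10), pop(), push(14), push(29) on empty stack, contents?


push(2) -> [2]
pop() returns 2 -> []
push(10) -> [10]
pop() returns 10 -> []
push(14) -> [14]
push(29) -> [14, 29]
Final stack (bottom to top): [14, 29]


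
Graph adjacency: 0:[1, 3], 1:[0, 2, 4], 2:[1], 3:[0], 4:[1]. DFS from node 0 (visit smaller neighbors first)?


DFS stack-based: start with [0]
Visit order: [0, 1, 2, 4, 3]


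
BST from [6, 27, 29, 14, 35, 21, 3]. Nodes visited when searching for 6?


BST root = 6
Search for 6: compare at each node
Path: [6]


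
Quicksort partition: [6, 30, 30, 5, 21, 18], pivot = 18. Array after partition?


Elements <= 18 go left of pivot.
Result: [6, 5, 18, 30, 21, 30], pivot at index 2


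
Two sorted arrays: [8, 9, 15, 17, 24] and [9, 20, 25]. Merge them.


Compare heads, take smaller each step.
Merged: [8, 9, 9, 15, 17, 20, 24, 25]


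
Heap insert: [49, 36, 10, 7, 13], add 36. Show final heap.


Append 36: [49, 36, 10, 7, 13, 36]
Bubble up: swap idx 5(36) with idx 2(10)
Result: [49, 36, 36, 7, 13, 10]


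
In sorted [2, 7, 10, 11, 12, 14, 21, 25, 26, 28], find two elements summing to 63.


Two pointers: lo=0, hi=9
No pair sums to 63


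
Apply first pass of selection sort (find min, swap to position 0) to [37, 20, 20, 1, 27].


After one pass: [1, 20, 20, 37, 27]


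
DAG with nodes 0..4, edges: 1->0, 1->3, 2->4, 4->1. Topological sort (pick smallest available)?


Kahn's algorithm, process smallest node first
Order: [2, 4, 1, 0, 3]


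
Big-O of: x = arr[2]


Analysis: constant-time operation, no loop
Complexity: O(1)


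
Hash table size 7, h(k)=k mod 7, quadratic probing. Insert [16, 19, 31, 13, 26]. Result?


Insertions: 16->slot 2; 19->slot 5; 31->slot 3; 13->slot 6; 26->slot 0
Table: [26, None, 16, 31, None, 19, 13]


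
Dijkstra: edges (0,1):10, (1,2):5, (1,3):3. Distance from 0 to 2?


Dijkstra from 0:
Distances: {0: 0, 1: 10, 2: 15, 3: 13}
Shortest distance to 2 = 15, path = [0, 1, 2]


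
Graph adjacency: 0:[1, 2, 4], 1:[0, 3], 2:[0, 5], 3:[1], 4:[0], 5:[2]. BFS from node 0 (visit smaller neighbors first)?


BFS queue: start with [0]
Visit order: [0, 1, 2, 4, 3, 5]


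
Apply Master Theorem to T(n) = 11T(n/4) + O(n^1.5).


a=11, b=4, c=1.5. log_4(11)=1.730 > c=1.5. Case 1: O(n^log_b(a)) = O(n^1.730)
Complexity: O(n^1.730)


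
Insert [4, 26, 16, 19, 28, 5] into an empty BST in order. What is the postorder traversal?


Root = 4; build tree by BST insertion.
Postorder traversal: [5, 19, 16, 28, 26, 4]


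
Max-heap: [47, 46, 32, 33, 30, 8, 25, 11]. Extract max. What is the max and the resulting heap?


Max = 47
Replace root with last, heapify down
Resulting heap: [46, 33, 32, 11, 30, 8, 25]


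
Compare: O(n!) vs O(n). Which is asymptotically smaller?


linear grows slower than factorial
O(n) is asymptotically smaller; O(n!) grows faster


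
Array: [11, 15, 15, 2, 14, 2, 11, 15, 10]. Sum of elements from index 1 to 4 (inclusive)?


Prefix sums: [0, 11, 26, 41, 43, 57, 59, 70, 85, 95]
Sum[1..4] = prefix[5] - prefix[1] = 57 - 11 = 46


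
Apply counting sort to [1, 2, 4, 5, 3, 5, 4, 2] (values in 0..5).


Count array: [0, 1, 2, 1, 2, 2]
Reconstruct: [1, 2, 2, 3, 4, 4, 5, 5]


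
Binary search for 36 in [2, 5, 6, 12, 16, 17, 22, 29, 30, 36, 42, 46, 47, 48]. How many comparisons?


Search for 36:
[0,13] mid=6 arr[6]=22
[7,13] mid=10 arr[10]=42
[7,9] mid=8 arr[8]=30
[9,9] mid=9 arr[9]=36
Total: 4 comparisons


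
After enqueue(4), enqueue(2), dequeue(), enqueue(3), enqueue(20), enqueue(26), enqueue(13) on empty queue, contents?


enqueue(4) -> [4]
enqueue(2) -> [4, 2]
dequeue() returns 4 -> [2]
enqueue(3) -> [2, 3]
enqueue(20) -> [2, 3, 20]
enqueue(26) -> [2, 3, 20, 26]
enqueue(13) -> [2, 3, 20, 26, 13]
Final queue (front to back): [2, 3, 20, 26, 13]


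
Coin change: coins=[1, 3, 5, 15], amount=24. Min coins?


dp[0]=0; dp[i]=1+min(dp[i-c] for c in coins)
...dp[19]=3, dp[20]=2, dp[21]=3, dp[22]=4, dp[23]=3, dp[24]=4
Minimum coins for 24 = 4


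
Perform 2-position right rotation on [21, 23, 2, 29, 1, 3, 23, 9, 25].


Right rotate by 2: [9, 25, 21, 23, 2, 29, 1, 3, 23]


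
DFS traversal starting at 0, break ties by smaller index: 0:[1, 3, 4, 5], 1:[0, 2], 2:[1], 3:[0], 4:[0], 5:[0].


DFS stack-based: start with [0]
Visit order: [0, 1, 2, 3, 4, 5]


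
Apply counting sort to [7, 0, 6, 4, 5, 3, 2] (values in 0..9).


Count array: [1, 0, 1, 1, 1, 1, 1, 1, 0, 0]
Reconstruct: [0, 2, 3, 4, 5, 6, 7]


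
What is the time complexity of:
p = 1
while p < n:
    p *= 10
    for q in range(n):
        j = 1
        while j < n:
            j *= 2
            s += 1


Per nesting level: O(log n) * O(n) * O(log n) = O(n (log n)^2)
Complexity: O(n (log n)^2)


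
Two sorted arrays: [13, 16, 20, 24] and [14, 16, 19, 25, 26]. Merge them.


Compare heads, take smaller each step.
Merged: [13, 14, 16, 16, 19, 20, 24, 25, 26]


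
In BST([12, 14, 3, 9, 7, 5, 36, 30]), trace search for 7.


BST root = 12
Search for 7: compare at each node
Path: [12, 3, 9, 7]


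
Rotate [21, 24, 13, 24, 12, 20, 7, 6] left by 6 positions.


Left rotate by 6: [7, 6, 21, 24, 13, 24, 12, 20]


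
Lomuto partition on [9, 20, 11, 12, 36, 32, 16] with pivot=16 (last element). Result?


Elements <= 16 go left of pivot.
Result: [9, 11, 12, 16, 36, 32, 20], pivot at index 3


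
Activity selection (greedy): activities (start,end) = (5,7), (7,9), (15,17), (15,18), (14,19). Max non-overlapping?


Greedy: pick earliest-ending, then skip overlaps.
Selected (3 activities): [(5, 7), (7, 9), (15, 17)]


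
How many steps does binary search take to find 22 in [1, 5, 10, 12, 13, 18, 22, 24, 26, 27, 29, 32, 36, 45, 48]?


Search for 22:
[0,14] mid=7 arr[7]=24
[0,6] mid=3 arr[3]=12
[4,6] mid=5 arr[5]=18
[6,6] mid=6 arr[6]=22
Total: 4 comparisons


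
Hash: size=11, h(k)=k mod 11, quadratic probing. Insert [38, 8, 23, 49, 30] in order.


Insertions: 38->slot 5; 8->slot 8; 23->slot 1; 49->slot 6; 30->slot 9
Table: [None, 23, None, None, None, 38, 49, None, 8, 30, None]


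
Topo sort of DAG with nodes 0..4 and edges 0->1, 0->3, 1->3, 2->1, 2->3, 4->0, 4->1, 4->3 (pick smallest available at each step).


Kahn's algorithm, process smallest node first
Order: [2, 4, 0, 1, 3]


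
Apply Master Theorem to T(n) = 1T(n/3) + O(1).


a=1, b=3, c=0. log_3(1)=0 = c=0. Case 2: O(n^c log n) = O(log n)
Complexity: O(log n)


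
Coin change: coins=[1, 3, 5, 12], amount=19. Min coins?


dp[0]=0; dp[i]=1+min(dp[i-c] for c in coins)
...dp[14]=3, dp[15]=2, dp[16]=3, dp[17]=2, dp[18]=3, dp[19]=4
Minimum coins for 19 = 4


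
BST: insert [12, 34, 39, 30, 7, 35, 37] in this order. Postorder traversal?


Root = 12; build tree by BST insertion.
Postorder traversal: [7, 30, 37, 35, 39, 34, 12]


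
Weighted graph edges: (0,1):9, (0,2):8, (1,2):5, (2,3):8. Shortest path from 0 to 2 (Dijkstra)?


Dijkstra from 0:
Distances: {0: 0, 1: 9, 2: 8, 3: 16}
Shortest distance to 2 = 8, path = [0, 2]


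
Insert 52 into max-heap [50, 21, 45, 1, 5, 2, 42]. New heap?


Append 52: [50, 21, 45, 1, 5, 2, 42, 52]
Bubble up: swap idx 7(52) with idx 3(1); swap idx 3(52) with idx 1(21); swap idx 1(52) with idx 0(50)
Result: [52, 50, 45, 21, 5, 2, 42, 1]


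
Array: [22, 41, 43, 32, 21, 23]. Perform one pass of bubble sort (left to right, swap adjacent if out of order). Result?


After one pass: [22, 41, 32, 21, 23, 43]


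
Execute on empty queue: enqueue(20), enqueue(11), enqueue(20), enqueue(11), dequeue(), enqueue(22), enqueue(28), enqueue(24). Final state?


enqueue(20) -> [20]
enqueue(11) -> [20, 11]
enqueue(20) -> [20, 11, 20]
enqueue(11) -> [20, 11, 20, 11]
dequeue() returns 20 -> [11, 20, 11]
enqueue(22) -> [11, 20, 11, 22]
enqueue(28) -> [11, 20, 11, 22, 28]
enqueue(24) -> [11, 20, 11, 22, 28, 24]
Final queue (front to back): [11, 20, 11, 22, 28, 24]


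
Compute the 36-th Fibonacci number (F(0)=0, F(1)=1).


F(n)=F(n-1)+F(n-2)
...F(34)=5702887, F(35)=9227465, F(36)=14930352


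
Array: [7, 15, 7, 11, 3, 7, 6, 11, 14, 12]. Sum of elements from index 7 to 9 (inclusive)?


Prefix sums: [0, 7, 22, 29, 40, 43, 50, 56, 67, 81, 93]
Sum[7..9] = prefix[10] - prefix[7] = 93 - 56 = 37


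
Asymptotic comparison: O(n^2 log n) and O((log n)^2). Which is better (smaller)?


polylogarithmic grows slower than n^2 log n
O((log n)^2) is asymptotically smaller; O(n^2 log n) grows faster


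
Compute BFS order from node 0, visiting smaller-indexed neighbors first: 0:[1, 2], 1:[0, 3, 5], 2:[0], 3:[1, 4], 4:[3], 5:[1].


BFS queue: start with [0]
Visit order: [0, 1, 2, 3, 5, 4]


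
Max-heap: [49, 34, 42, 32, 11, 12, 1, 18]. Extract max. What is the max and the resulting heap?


Max = 49
Replace root with last, heapify down
Resulting heap: [42, 34, 18, 32, 11, 12, 1]


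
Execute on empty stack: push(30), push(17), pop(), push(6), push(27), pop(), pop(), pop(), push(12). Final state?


push(30) -> [30]
push(17) -> [30, 17]
pop() returns 17 -> [30]
push(6) -> [30, 6]
push(27) -> [30, 6, 27]
pop() returns 27 -> [30, 6]
pop() returns 6 -> [30]
pop() returns 30 -> []
push(12) -> [12]
Final stack (bottom to top): [12]


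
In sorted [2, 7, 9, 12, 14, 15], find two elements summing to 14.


Two pointers: lo=0, hi=5
Found pair: (2, 12) summing to 14


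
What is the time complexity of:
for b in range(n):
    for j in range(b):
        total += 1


Per nesting level: O(n) * O(n) [triangular over b] = O(n^2)
Complexity: O(n^2)


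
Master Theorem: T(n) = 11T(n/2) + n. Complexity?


a=11, b=2, c=1. log_2(11)=3.459 > c=1. Case 1: O(n^log_b(a)) = O(n^3.459)
Complexity: O(n^3.459)


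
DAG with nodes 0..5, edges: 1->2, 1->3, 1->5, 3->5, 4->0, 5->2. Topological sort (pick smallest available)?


Kahn's algorithm, process smallest node first
Order: [1, 3, 4, 0, 5, 2]


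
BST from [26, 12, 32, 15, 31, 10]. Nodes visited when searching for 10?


BST root = 26
Search for 10: compare at each node
Path: [26, 12, 10]


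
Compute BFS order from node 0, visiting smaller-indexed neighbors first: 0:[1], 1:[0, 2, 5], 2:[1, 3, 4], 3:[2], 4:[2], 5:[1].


BFS queue: start with [0]
Visit order: [0, 1, 2, 5, 3, 4]


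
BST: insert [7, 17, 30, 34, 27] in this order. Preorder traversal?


Root = 7; build tree by BST insertion.
Preorder traversal: [7, 17, 30, 27, 34]


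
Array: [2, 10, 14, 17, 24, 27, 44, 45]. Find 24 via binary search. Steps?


Search for 24:
[0,7] mid=3 arr[3]=17
[4,7] mid=5 arr[5]=27
[4,4] mid=4 arr[4]=24
Total: 3 comparisons


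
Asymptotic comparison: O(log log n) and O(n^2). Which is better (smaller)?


double-logarithmic grows slower than quadratic
O(log log n) is asymptotically smaller; O(n^2) grows faster


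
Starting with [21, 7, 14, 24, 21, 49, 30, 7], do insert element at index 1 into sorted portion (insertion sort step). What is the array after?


After one pass: [7, 21, 14, 24, 21, 49, 30, 7]


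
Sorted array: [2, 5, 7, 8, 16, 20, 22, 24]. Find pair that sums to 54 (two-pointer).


Two pointers: lo=0, hi=7
No pair sums to 54


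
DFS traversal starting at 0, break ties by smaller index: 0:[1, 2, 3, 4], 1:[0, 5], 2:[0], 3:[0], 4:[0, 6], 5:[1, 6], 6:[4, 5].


DFS stack-based: start with [0]
Visit order: [0, 1, 5, 6, 4, 2, 3]


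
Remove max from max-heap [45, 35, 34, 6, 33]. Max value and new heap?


Max = 45
Replace root with last, heapify down
Resulting heap: [35, 33, 34, 6]


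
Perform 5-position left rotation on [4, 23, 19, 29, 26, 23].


Left rotate by 5: [23, 4, 23, 19, 29, 26]


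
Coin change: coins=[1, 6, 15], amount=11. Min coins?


dp[0]=0; dp[i]=1+min(dp[i-c] for c in coins)
...dp[6]=1, dp[7]=2, dp[8]=3, dp[9]=4, dp[10]=5, dp[11]=6
Minimum coins for 11 = 6


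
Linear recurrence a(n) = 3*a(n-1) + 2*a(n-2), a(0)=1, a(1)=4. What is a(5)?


Build bottom-up:
...a(3)=50, a(4)=178, a(5)=3*178+2*50=634


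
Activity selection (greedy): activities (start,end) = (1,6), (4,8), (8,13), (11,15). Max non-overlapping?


Greedy: pick earliest-ending, then skip overlaps.
Selected (2 activities): [(1, 6), (8, 13)]


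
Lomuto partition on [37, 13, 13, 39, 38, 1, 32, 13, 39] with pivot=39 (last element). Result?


Elements <= 39 go left of pivot.
Result: [37, 13, 13, 39, 38, 1, 32, 13, 39], pivot at index 8


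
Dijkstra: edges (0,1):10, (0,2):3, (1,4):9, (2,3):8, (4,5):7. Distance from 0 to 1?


Dijkstra from 0:
Distances: {0: 0, 1: 10, 2: 3, 3: 11, 4: 19, 5: 26}
Shortest distance to 1 = 10, path = [0, 1]


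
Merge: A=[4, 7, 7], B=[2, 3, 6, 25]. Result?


Compare heads, take smaller each step.
Merged: [2, 3, 4, 6, 7, 7, 25]


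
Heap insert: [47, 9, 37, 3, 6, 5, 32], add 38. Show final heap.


Append 38: [47, 9, 37, 3, 6, 5, 32, 38]
Bubble up: swap idx 7(38) with idx 3(3); swap idx 3(38) with idx 1(9)
Result: [47, 38, 37, 9, 6, 5, 32, 3]


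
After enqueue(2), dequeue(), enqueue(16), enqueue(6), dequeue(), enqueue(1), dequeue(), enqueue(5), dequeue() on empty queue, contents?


enqueue(2) -> [2]
dequeue() returns 2 -> []
enqueue(16) -> [16]
enqueue(6) -> [16, 6]
dequeue() returns 16 -> [6]
enqueue(1) -> [6, 1]
dequeue() returns 6 -> [1]
enqueue(5) -> [1, 5]
dequeue() returns 1 -> [5]
Final queue (front to back): [5]


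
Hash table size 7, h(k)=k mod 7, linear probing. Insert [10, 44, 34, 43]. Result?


Insertions: 10->slot 3; 44->slot 2; 34->slot 6; 43->slot 1
Table: [None, 43, 44, 10, None, None, 34]


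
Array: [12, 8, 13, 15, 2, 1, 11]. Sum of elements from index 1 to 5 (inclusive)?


Prefix sums: [0, 12, 20, 33, 48, 50, 51, 62]
Sum[1..5] = prefix[6] - prefix[1] = 51 - 12 = 39


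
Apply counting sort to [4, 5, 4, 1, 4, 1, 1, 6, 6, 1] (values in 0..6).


Count array: [0, 4, 0, 0, 3, 1, 2]
Reconstruct: [1, 1, 1, 1, 4, 4, 4, 5, 6, 6]


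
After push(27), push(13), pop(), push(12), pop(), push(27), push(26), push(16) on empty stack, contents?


push(27) -> [27]
push(13) -> [27, 13]
pop() returns 13 -> [27]
push(12) -> [27, 12]
pop() returns 12 -> [27]
push(27) -> [27, 27]
push(26) -> [27, 27, 26]
push(16) -> [27, 27, 26, 16]
Final stack (bottom to top): [27, 27, 26, 16]


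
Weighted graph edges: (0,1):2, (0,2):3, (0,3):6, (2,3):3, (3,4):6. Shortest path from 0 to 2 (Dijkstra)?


Dijkstra from 0:
Distances: {0: 0, 1: 2, 2: 3, 3: 6, 4: 12}
Shortest distance to 2 = 3, path = [0, 2]


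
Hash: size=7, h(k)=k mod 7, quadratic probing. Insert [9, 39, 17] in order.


Insertions: 9->slot 2; 39->slot 4; 17->slot 3
Table: [None, None, 9, 17, 39, None, None]


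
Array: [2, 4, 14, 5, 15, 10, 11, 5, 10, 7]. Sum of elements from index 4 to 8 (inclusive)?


Prefix sums: [0, 2, 6, 20, 25, 40, 50, 61, 66, 76, 83]
Sum[4..8] = prefix[9] - prefix[4] = 76 - 25 = 51


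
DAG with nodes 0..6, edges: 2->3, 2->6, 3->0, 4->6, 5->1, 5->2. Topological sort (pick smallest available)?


Kahn's algorithm, process smallest node first
Order: [4, 5, 1, 2, 3, 0, 6]


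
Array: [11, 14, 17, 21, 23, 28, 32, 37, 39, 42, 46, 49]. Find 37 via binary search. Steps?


Search for 37:
[0,11] mid=5 arr[5]=28
[6,11] mid=8 arr[8]=39
[6,7] mid=6 arr[6]=32
[7,7] mid=7 arr[7]=37
Total: 4 comparisons


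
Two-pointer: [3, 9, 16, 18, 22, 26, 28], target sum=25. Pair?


Two pointers: lo=0, hi=6
Found pair: (3, 22) summing to 25


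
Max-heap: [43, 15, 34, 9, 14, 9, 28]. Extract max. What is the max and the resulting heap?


Max = 43
Replace root with last, heapify down
Resulting heap: [34, 15, 28, 9, 14, 9]


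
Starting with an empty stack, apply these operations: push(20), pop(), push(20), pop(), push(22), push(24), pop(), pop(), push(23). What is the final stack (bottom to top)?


push(20) -> [20]
pop() returns 20 -> []
push(20) -> [20]
pop() returns 20 -> []
push(22) -> [22]
push(24) -> [22, 24]
pop() returns 24 -> [22]
pop() returns 22 -> []
push(23) -> [23]
Final stack (bottom to top): [23]


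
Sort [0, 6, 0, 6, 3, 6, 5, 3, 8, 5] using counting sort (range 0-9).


Count array: [2, 0, 0, 2, 0, 2, 3, 0, 1, 0]
Reconstruct: [0, 0, 3, 3, 5, 5, 6, 6, 6, 8]


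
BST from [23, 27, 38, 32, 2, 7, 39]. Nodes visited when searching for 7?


BST root = 23
Search for 7: compare at each node
Path: [23, 2, 7]


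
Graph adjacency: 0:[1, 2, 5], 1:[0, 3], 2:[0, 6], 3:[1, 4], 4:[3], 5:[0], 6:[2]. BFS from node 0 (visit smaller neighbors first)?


BFS queue: start with [0]
Visit order: [0, 1, 2, 5, 3, 6, 4]


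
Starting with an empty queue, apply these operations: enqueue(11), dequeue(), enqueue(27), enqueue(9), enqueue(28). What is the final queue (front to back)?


enqueue(11) -> [11]
dequeue() returns 11 -> []
enqueue(27) -> [27]
enqueue(9) -> [27, 9]
enqueue(28) -> [27, 9, 28]
Final queue (front to back): [27, 9, 28]


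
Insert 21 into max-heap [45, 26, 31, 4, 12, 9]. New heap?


Append 21: [45, 26, 31, 4, 12, 9, 21]
Bubble up: no swaps needed
Result: [45, 26, 31, 4, 12, 9, 21]


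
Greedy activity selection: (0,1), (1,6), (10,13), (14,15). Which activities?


Greedy: pick earliest-ending, then skip overlaps.
Selected (4 activities): [(0, 1), (1, 6), (10, 13), (14, 15)]


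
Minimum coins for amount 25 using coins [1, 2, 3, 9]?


dp[0]=0; dp[i]=1+min(dp[i-c] for c in coins)
...dp[20]=3, dp[21]=3, dp[22]=4, dp[23]=4, dp[24]=4, dp[25]=5
Minimum coins for 25 = 5


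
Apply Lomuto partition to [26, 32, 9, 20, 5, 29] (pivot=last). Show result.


Elements <= 29 go left of pivot.
Result: [26, 9, 20, 5, 29, 32], pivot at index 4


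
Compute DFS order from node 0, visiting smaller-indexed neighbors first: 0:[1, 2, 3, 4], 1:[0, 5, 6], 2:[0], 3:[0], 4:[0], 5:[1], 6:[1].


DFS stack-based: start with [0]
Visit order: [0, 1, 5, 6, 2, 3, 4]


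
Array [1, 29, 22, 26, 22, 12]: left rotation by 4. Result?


Left rotate by 4: [22, 12, 1, 29, 22, 26]


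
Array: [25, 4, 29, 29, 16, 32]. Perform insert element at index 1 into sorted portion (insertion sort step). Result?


After one pass: [4, 25, 29, 29, 16, 32]


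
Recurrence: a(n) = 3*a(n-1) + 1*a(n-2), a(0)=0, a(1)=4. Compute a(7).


Build bottom-up:
...a(5)=436, a(6)=1440, a(7)=3*1440+1*436=4756


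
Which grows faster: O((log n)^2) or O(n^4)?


polylogarithmic grows slower than quartic
O((log n)^2) is asymptotically smaller; O(n^4) grows faster


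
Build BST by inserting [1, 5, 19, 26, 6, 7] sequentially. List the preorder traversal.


Root = 1; build tree by BST insertion.
Preorder traversal: [1, 5, 19, 6, 7, 26]


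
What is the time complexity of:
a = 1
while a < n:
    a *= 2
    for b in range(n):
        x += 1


Per nesting level: O(log n) * O(n) = O(n log n)
Complexity: O(n log n)


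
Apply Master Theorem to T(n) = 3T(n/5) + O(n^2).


a=3, b=5, c=2. log_5(3)=0.683 < c=2. Case 3: O(n^c) = O(n^2)
Complexity: O(n^2)


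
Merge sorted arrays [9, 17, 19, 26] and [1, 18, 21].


Compare heads, take smaller each step.
Merged: [1, 9, 17, 18, 19, 21, 26]


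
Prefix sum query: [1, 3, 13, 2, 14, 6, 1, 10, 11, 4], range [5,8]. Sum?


Prefix sums: [0, 1, 4, 17, 19, 33, 39, 40, 50, 61, 65]
Sum[5..8] = prefix[9] - prefix[5] = 61 - 33 = 28


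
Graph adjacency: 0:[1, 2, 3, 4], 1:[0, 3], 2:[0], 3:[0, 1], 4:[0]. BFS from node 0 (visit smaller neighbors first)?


BFS queue: start with [0]
Visit order: [0, 1, 2, 3, 4]


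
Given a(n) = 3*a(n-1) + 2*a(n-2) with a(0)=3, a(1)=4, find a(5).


Build bottom-up:
...a(3)=62, a(4)=222, a(5)=3*222+2*62=790


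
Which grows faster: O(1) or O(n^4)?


constant grows slower than quartic
O(1) is asymptotically smaller; O(n^4) grows faster


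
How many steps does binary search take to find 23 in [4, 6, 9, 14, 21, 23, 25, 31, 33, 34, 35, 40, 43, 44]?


Search for 23:
[0,13] mid=6 arr[6]=25
[0,5] mid=2 arr[2]=9
[3,5] mid=4 arr[4]=21
[5,5] mid=5 arr[5]=23
Total: 4 comparisons


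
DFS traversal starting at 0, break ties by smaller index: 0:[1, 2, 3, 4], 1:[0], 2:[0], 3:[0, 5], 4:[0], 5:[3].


DFS stack-based: start with [0]
Visit order: [0, 1, 2, 3, 5, 4]


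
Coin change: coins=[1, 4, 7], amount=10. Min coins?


dp[0]=0; dp[i]=1+min(dp[i-c] for c in coins)
...dp[5]=2, dp[6]=3, dp[7]=1, dp[8]=2, dp[9]=3, dp[10]=4
Minimum coins for 10 = 4


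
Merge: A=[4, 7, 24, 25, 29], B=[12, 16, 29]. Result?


Compare heads, take smaller each step.
Merged: [4, 7, 12, 16, 24, 25, 29, 29]


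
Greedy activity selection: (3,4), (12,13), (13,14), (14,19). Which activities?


Greedy: pick earliest-ending, then skip overlaps.
Selected (4 activities): [(3, 4), (12, 13), (13, 14), (14, 19)]


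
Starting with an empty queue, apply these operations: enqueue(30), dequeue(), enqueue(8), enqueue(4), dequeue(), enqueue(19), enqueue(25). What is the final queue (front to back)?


enqueue(30) -> [30]
dequeue() returns 30 -> []
enqueue(8) -> [8]
enqueue(4) -> [8, 4]
dequeue() returns 8 -> [4]
enqueue(19) -> [4, 19]
enqueue(25) -> [4, 19, 25]
Final queue (front to back): [4, 19, 25]


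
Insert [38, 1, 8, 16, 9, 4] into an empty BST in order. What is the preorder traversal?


Root = 38; build tree by BST insertion.
Preorder traversal: [38, 1, 8, 4, 16, 9]


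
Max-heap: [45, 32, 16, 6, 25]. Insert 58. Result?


Append 58: [45, 32, 16, 6, 25, 58]
Bubble up: swap idx 5(58) with idx 2(16); swap idx 2(58) with idx 0(45)
Result: [58, 32, 45, 6, 25, 16]


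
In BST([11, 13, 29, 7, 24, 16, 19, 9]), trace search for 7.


BST root = 11
Search for 7: compare at each node
Path: [11, 7]


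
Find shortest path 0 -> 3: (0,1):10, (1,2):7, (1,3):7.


Dijkstra from 0:
Distances: {0: 0, 1: 10, 2: 17, 3: 17}
Shortest distance to 3 = 17, path = [0, 1, 3]


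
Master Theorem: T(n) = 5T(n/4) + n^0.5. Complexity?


a=5, b=4, c=0.5. log_4(5)=1.161 > c=0.5. Case 1: O(n^log_b(a)) = O(n^1.161)
Complexity: O(n^1.161)


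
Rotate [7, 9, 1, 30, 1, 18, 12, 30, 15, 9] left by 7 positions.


Left rotate by 7: [30, 15, 9, 7, 9, 1, 30, 1, 18, 12]


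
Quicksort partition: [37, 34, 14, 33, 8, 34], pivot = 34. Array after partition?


Elements <= 34 go left of pivot.
Result: [34, 14, 33, 8, 34, 37], pivot at index 4


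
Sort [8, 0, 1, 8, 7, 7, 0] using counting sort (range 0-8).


Count array: [2, 1, 0, 0, 0, 0, 0, 2, 2]
Reconstruct: [0, 0, 1, 7, 7, 8, 8]


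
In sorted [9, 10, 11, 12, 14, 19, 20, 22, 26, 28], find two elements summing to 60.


Two pointers: lo=0, hi=9
No pair sums to 60


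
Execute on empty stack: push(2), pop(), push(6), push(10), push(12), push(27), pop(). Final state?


push(2) -> [2]
pop() returns 2 -> []
push(6) -> [6]
push(10) -> [6, 10]
push(12) -> [6, 10, 12]
push(27) -> [6, 10, 12, 27]
pop() returns 27 -> [6, 10, 12]
Final stack (bottom to top): [6, 10, 12]


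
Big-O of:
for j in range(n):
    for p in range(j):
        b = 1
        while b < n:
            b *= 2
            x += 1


Per nesting level: O(n) * O(n) [triangular over j] * O(log n) = O(n^2 log n)
Complexity: O(n^2 log n)


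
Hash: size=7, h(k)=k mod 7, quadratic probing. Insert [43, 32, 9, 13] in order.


Insertions: 43->slot 1; 32->slot 4; 9->slot 2; 13->slot 6
Table: [None, 43, 9, None, 32, None, 13]


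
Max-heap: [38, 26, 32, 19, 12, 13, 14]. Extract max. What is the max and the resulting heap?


Max = 38
Replace root with last, heapify down
Resulting heap: [32, 26, 14, 19, 12, 13]


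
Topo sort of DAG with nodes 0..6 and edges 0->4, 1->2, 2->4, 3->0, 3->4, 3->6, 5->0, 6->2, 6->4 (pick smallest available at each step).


Kahn's algorithm, process smallest node first
Order: [1, 3, 5, 0, 6, 2, 4]


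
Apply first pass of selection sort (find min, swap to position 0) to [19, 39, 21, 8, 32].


After one pass: [8, 39, 21, 19, 32]


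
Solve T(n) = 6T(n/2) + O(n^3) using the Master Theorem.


a=6, b=2, c=3. log_2(6)=2.585 < c=3. Case 3: O(n^c) = O(n^3)
Complexity: O(n^3)


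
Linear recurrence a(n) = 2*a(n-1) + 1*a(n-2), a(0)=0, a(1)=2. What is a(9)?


Build bottom-up:
...a(7)=338, a(8)=816, a(9)=2*816+1*338=1970


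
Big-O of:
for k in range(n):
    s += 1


Per nesting level: O(n) = O(n)
Complexity: O(n)


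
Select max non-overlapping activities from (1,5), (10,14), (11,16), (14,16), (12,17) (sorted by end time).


Greedy: pick earliest-ending, then skip overlaps.
Selected (3 activities): [(1, 5), (10, 14), (14, 16)]


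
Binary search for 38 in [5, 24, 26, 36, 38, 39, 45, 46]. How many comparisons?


Search for 38:
[0,7] mid=3 arr[3]=36
[4,7] mid=5 arr[5]=39
[4,4] mid=4 arr[4]=38
Total: 3 comparisons


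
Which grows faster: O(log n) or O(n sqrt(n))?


logarithmic grows slower than n^1.5
O(log n) is asymptotically smaller; O(n sqrt(n)) grows faster


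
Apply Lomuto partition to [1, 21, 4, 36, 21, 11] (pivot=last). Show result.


Elements <= 11 go left of pivot.
Result: [1, 4, 11, 36, 21, 21], pivot at index 2


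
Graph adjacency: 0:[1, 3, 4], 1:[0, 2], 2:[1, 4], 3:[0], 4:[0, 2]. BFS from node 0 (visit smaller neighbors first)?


BFS queue: start with [0]
Visit order: [0, 1, 3, 4, 2]


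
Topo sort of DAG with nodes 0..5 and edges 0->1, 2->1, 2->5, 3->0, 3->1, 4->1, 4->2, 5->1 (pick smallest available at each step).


Kahn's algorithm, process smallest node first
Order: [3, 0, 4, 2, 5, 1]


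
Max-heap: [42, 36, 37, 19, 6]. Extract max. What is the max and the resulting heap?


Max = 42
Replace root with last, heapify down
Resulting heap: [37, 36, 6, 19]


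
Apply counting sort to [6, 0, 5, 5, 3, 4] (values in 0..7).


Count array: [1, 0, 0, 1, 1, 2, 1, 0]
Reconstruct: [0, 3, 4, 5, 5, 6]


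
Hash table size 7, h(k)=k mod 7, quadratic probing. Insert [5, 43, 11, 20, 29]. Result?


Insertions: 5->slot 5; 43->slot 1; 11->slot 4; 20->slot 6; 29->slot 2
Table: [None, 43, 29, None, 11, 5, 20]


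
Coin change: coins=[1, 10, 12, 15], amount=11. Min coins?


dp[0]=0; dp[i]=1+min(dp[i-c] for c in coins)
...dp[6]=6, dp[7]=7, dp[8]=8, dp[9]=9, dp[10]=1, dp[11]=2
Minimum coins for 11 = 2


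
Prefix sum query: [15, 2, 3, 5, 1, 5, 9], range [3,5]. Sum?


Prefix sums: [0, 15, 17, 20, 25, 26, 31, 40]
Sum[3..5] = prefix[6] - prefix[3] = 31 - 20 = 11


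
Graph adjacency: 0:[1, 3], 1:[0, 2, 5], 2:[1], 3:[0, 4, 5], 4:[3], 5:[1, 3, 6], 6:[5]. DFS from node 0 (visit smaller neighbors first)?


DFS stack-based: start with [0]
Visit order: [0, 1, 2, 5, 3, 4, 6]


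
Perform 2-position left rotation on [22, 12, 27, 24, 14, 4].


Left rotate by 2: [27, 24, 14, 4, 22, 12]


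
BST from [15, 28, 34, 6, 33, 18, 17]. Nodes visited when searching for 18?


BST root = 15
Search for 18: compare at each node
Path: [15, 28, 18]


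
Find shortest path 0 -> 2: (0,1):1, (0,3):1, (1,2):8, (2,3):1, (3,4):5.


Dijkstra from 0:
Distances: {0: 0, 1: 1, 2: 2, 3: 1, 4: 6}
Shortest distance to 2 = 2, path = [0, 3, 2]


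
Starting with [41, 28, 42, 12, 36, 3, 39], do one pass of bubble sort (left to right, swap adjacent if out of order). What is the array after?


After one pass: [28, 41, 12, 36, 3, 39, 42]


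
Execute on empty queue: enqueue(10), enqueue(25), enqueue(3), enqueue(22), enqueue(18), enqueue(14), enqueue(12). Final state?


enqueue(10) -> [10]
enqueue(25) -> [10, 25]
enqueue(3) -> [10, 25, 3]
enqueue(22) -> [10, 25, 3, 22]
enqueue(18) -> [10, 25, 3, 22, 18]
enqueue(14) -> [10, 25, 3, 22, 18, 14]
enqueue(12) -> [10, 25, 3, 22, 18, 14, 12]
Final queue (front to back): [10, 25, 3, 22, 18, 14, 12]


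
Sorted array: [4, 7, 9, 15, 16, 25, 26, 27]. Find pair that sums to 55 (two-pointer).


Two pointers: lo=0, hi=7
No pair sums to 55


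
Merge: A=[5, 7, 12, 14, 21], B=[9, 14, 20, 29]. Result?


Compare heads, take smaller each step.
Merged: [5, 7, 9, 12, 14, 14, 20, 21, 29]


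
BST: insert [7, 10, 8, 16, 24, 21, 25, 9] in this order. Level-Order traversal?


Root = 7; build tree by BST insertion.
Level-Order traversal: [7, 10, 8, 16, 9, 24, 21, 25]


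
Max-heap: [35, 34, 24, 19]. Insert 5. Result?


Append 5: [35, 34, 24, 19, 5]
Bubble up: no swaps needed
Result: [35, 34, 24, 19, 5]


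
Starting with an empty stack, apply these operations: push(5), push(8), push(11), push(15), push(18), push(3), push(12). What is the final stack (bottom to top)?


push(5) -> [5]
push(8) -> [5, 8]
push(11) -> [5, 8, 11]
push(15) -> [5, 8, 11, 15]
push(18) -> [5, 8, 11, 15, 18]
push(3) -> [5, 8, 11, 15, 18, 3]
push(12) -> [5, 8, 11, 15, 18, 3, 12]
Final stack (bottom to top): [5, 8, 11, 15, 18, 3, 12]


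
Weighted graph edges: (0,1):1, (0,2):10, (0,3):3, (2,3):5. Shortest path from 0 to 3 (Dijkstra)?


Dijkstra from 0:
Distances: {0: 0, 1: 1, 2: 8, 3: 3}
Shortest distance to 3 = 3, path = [0, 3]


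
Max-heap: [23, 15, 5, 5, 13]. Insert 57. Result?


Append 57: [23, 15, 5, 5, 13, 57]
Bubble up: swap idx 5(57) with idx 2(5); swap idx 2(57) with idx 0(23)
Result: [57, 15, 23, 5, 13, 5]


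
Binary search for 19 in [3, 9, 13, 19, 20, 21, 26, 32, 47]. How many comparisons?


Search for 19:
[0,8] mid=4 arr[4]=20
[0,3] mid=1 arr[1]=9
[2,3] mid=2 arr[2]=13
[3,3] mid=3 arr[3]=19
Total: 4 comparisons


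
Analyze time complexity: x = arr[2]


Analysis: constant-time operation, no loop
Complexity: O(1)


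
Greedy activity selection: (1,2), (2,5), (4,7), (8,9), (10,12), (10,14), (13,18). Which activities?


Greedy: pick earliest-ending, then skip overlaps.
Selected (5 activities): [(1, 2), (2, 5), (8, 9), (10, 12), (13, 18)]


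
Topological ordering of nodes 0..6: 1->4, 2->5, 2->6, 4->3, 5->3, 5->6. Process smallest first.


Kahn's algorithm, process smallest node first
Order: [0, 1, 2, 4, 5, 3, 6]


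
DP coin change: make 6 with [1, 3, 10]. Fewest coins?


dp[0]=0; dp[i]=1+min(dp[i-c] for c in coins)
...dp[1]=1, dp[2]=2, dp[3]=1, dp[4]=2, dp[5]=3, dp[6]=2
Minimum coins for 6 = 2


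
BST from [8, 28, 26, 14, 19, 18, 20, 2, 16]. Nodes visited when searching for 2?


BST root = 8
Search for 2: compare at each node
Path: [8, 2]


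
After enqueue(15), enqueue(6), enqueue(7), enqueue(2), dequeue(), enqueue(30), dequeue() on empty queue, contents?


enqueue(15) -> [15]
enqueue(6) -> [15, 6]
enqueue(7) -> [15, 6, 7]
enqueue(2) -> [15, 6, 7, 2]
dequeue() returns 15 -> [6, 7, 2]
enqueue(30) -> [6, 7, 2, 30]
dequeue() returns 6 -> [7, 2, 30]
Final queue (front to back): [7, 2, 30]


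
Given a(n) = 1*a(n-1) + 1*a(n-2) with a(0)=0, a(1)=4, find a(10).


Build bottom-up:
...a(8)=84, a(9)=136, a(10)=1*136+1*84=220


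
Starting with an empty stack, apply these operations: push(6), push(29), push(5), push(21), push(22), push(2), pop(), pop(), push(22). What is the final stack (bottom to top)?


push(6) -> [6]
push(29) -> [6, 29]
push(5) -> [6, 29, 5]
push(21) -> [6, 29, 5, 21]
push(22) -> [6, 29, 5, 21, 22]
push(2) -> [6, 29, 5, 21, 22, 2]
pop() returns 2 -> [6, 29, 5, 21, 22]
pop() returns 22 -> [6, 29, 5, 21]
push(22) -> [6, 29, 5, 21, 22]
Final stack (bottom to top): [6, 29, 5, 21, 22]


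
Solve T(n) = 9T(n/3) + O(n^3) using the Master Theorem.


a=9, b=3, c=3. log_3(9)=2 < c=3. Case 3: O(n^c) = O(n^3)
Complexity: O(n^3)


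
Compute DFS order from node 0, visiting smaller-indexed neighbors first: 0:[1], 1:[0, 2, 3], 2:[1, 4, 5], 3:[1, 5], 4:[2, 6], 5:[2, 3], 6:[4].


DFS stack-based: start with [0]
Visit order: [0, 1, 2, 4, 6, 5, 3]


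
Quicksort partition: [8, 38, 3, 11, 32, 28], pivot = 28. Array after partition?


Elements <= 28 go left of pivot.
Result: [8, 3, 11, 28, 32, 38], pivot at index 3


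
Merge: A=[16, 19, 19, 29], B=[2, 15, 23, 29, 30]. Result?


Compare heads, take smaller each step.
Merged: [2, 15, 16, 19, 19, 23, 29, 29, 30]


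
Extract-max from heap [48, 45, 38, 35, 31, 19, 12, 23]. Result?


Max = 48
Replace root with last, heapify down
Resulting heap: [45, 35, 38, 23, 31, 19, 12]


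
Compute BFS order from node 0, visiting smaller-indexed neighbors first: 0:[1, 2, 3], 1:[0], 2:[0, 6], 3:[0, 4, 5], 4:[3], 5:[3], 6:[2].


BFS queue: start with [0]
Visit order: [0, 1, 2, 3, 6, 4, 5]


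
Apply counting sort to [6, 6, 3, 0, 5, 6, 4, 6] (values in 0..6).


Count array: [1, 0, 0, 1, 1, 1, 4]
Reconstruct: [0, 3, 4, 5, 6, 6, 6, 6]


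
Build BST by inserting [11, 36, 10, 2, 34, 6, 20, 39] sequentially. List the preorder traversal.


Root = 11; build tree by BST insertion.
Preorder traversal: [11, 10, 2, 6, 36, 34, 20, 39]


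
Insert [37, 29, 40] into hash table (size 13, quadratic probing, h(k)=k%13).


Insertions: 37->slot 11; 29->slot 3; 40->slot 1
Table: [None, 40, None, 29, None, None, None, None, None, None, None, 37, None]


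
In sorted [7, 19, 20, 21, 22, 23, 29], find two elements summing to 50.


Two pointers: lo=0, hi=6
Found pair: (21, 29) summing to 50


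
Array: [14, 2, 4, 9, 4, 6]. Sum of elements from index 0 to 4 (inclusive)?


Prefix sums: [0, 14, 16, 20, 29, 33, 39]
Sum[0..4] = prefix[5] - prefix[0] = 33 - 0 = 33


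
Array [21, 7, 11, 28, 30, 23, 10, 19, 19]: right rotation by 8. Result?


Right rotate by 8: [7, 11, 28, 30, 23, 10, 19, 19, 21]


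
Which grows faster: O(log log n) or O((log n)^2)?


double-logarithmic grows slower than polylogarithmic
O(log log n) is asymptotically smaller; O((log n)^2) grows faster


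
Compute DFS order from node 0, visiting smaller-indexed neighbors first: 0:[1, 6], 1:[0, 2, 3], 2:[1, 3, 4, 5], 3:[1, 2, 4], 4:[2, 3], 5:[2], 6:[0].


DFS stack-based: start with [0]
Visit order: [0, 1, 2, 3, 4, 5, 6]


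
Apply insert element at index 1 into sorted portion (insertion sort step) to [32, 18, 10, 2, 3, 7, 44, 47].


After one pass: [18, 32, 10, 2, 3, 7, 44, 47]
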